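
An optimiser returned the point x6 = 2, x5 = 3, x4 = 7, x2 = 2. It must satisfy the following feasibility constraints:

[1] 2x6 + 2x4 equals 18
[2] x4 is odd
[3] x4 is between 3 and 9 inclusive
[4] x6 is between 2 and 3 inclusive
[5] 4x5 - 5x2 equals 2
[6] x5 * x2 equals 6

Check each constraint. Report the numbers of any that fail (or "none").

[1] 2x6 + 2x4 = 2(2) + 2(7) = 18 — OK.
[2] x4 = 7 is odd — OK.
[3] x4 = 7 lies in [3, 9] — OK.
[4] x6 = 2 lies in [2, 3] — OK.
[5] 4x5 - 5x2 = 4(3) - 5(2) = 2 — OK.
[6] x5 * x2 = 3 * 2 = 6 — OK.

All constraints are satisfied.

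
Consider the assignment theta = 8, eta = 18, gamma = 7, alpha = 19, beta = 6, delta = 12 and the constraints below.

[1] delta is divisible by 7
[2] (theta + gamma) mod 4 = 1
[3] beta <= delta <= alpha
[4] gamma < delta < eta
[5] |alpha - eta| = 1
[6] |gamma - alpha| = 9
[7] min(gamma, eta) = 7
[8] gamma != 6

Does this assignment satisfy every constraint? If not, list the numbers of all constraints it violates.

[1] 12 = 7*1 + 5, so 7 does not divide 12 — violated.
[2] theta + gamma = 15; 15 mod 4 = 3, not 1 — violated.
[3] values 6 <= 12 <= 19 — OK.
[4] values 7 < 12 < 18 — OK.
[5] |19 - 18| = 1 — OK.
[6] |7 - 19| = 12, not 9 — violated.
[7] min(7, 18) = 7 — OK.
[8] gamma = 7, and 7 ≠ 6 — OK.

No — constraints 1, 2, 6 are not satisfied.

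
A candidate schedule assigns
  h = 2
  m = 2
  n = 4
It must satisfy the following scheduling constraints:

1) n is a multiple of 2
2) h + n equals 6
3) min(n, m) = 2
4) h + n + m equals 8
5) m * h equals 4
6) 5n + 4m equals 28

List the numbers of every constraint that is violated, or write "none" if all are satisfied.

1) 4 / 2 = 2, so 2 divides 4 — holds.
2) h + n = 2 + 4 = 6 — holds.
3) min(4, 2) = 2 — holds.
4) h + n + m = 2 + 4 + 2 = 8 — holds.
5) m * h = 2 * 2 = 4 — holds.
6) 5n + 4m = 5(4) + 4(2) = 28 — holds.

All constraints are satisfied.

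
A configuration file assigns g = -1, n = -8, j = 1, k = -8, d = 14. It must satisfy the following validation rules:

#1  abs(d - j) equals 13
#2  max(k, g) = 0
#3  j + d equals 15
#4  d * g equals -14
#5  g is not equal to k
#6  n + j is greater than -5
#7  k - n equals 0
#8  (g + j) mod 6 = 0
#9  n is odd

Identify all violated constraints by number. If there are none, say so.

#1 abs(14 - 1) = 13  ✔
#2 max(-8, -1) = -1, not 0  ✘
#3 j + d = 1 + 14 = 15  ✔
#4 d * g = 14 * (-1) = -14  ✔
#5 g = -1, k = -8; distinct  ✔
#6 n + j = -8 + 1 = -7; -7 ≤ -5, bound -5 not met  ✘
#7 k - n = -8 - (-8) = 0  ✔
#8 g + j = 0; 0 mod 6 = 0  ✔
#9 n = -8 is even  ✘

Constraints 2, 6, and 9 are violated.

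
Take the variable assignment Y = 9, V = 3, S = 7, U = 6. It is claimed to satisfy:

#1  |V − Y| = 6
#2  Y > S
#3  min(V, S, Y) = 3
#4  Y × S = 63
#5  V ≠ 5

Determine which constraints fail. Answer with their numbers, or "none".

None — every constraint holds.

#1 |3 − 9| = 6 — satisfied.
#2 Y = 9, S = 7; 9 > 7 — satisfied.
#3 min(3, 7, 9) = 3 — satisfied.
#4 Y × S = 9 × 7 = 63 — satisfied.
#5 V = 3, and 3 ≠ 5 — satisfied.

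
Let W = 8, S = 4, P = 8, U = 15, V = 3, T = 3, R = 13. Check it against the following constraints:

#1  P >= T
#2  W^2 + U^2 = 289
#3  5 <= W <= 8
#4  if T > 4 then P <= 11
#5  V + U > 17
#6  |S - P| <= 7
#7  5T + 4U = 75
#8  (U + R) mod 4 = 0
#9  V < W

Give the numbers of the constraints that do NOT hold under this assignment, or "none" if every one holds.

#1 P = 8, T = 3; 8 ≥ 3 — OK.
#2 W^2 + U^2 = 8^2 + 15^2 = 64 + 225 = 289 — OK.
#3 W = 8 lies in [5, 8] — OK.
#4 T = 3, not > 4; antecedent false, conditional vacuously true — OK.
#5 V + U = 3 + 15 = 18; 18 > 17 — OK.
#6 |4 - 8| = 4; 4 ≤ 7 — OK.
#7 5T + 4U = 5(3) + 4(15) = 75 — OK.
#8 U + R = 28; 28 mod 4 = 0 — OK.
#9 V = 3, W = 8; 3 < 8 — OK.

Yes — all constraints hold.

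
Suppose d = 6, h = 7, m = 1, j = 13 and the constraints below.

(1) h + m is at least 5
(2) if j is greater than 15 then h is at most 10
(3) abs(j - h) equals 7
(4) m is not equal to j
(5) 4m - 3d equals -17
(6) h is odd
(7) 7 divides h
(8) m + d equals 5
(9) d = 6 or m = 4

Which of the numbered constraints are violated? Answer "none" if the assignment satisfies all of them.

Violated: 3, 5, 8.

(1) h + m = 7 + 1 = 8; 8 ≥ 5 — satisfied.
(2) j = 13, not > 15; antecedent false, conditional vacuously true — satisfied.
(3) abs(13 - 7) = 6, not 7 — violated.
(4) m = 1, j = 13; distinct — satisfied.
(5) 4m - 3d = 4(1) - 3(6) = -14, not -17 — violated.
(6) h = 7 is odd — satisfied.
(7) 7 / 7 = 1, so 7 divides 7 — satisfied.
(8) m + d = 1 + 6 = 7, not 5 — violated.
(9) d = 6 = 6 (first disjunct) — satisfied.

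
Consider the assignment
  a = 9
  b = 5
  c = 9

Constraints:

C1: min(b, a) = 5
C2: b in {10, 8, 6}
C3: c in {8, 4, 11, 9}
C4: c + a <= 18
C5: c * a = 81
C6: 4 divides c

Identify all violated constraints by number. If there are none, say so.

Constraints 2, 6 do not hold.

C1: min(5, 9) = 5 — OK.
C2: b = 5 is not in {10, 8, 6} — violated.
C3: c = 9 is in {8, 4, 11, 9} — OK.
C4: c + a = 9 + 9 = 18; 18 ≤ 18 — OK.
C5: c * a = 9 * 9 = 81 — OK.
C6: 9 = 4*2 + 1, so 4 does not divide 9 — violated.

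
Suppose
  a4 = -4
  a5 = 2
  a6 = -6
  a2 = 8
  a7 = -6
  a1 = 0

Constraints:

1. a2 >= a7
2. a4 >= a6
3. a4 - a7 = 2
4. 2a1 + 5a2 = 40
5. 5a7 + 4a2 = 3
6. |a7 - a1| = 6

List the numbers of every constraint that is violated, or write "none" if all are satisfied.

The assignment fails constraint 5.

1. a2 = 8, a7 = -6; 8 ≥ -6 — satisfied.
2. a4 = -4, a6 = -6; -4 ≥ -6 — satisfied.
3. a4 - a7 = -4 - (-6) = 2 — satisfied.
4. 2a1 + 5a2 = 2(0) + 5(8) = 40 — satisfied.
5. 5a7 + 4a2 = 5(-6) + 4(8) = 2, not 3 — violated.
6. |-6 - 0| = 6 — satisfied.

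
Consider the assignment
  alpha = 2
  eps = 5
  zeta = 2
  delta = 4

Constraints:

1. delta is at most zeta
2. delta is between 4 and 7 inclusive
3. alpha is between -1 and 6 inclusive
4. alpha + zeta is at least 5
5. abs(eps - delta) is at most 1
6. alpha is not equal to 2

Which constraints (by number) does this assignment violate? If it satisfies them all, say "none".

1. delta = 4, zeta = 2; 4 > 2 (want ≤) — violated.
2. delta = 4 lies in [4, 7] — satisfied.
3. alpha = 2 lies in [-1, 6] — satisfied.
4. alpha + zeta = 2 + 2 = 4; 4 < 5, bound 5 not met — violated.
5. abs(5 - 4) = 1; 1 ≤ 1 — satisfied.
6. alpha = 2, but 2 is required to differ — violated.

No — constraints 1, 4, and 6 are not satisfied.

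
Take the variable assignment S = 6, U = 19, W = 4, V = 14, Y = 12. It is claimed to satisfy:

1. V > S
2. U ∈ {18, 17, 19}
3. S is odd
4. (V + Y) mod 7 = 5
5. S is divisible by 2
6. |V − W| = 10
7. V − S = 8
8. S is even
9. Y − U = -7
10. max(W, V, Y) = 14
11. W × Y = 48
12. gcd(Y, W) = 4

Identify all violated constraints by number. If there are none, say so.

Constraint 3 is violated.

1. V = 14, S = 6; 14 > 6  true
2. U = 19 is in {18, 17, 19}  true
3. S = 6 is even  false
4. V + Y = 26; 26 mod 7 = 5  true
5. 6 / 2 = 3, so 2 divides 6  true
6. |14 − 4| = 10  true
7. V − S = 14 − 6 = 8  true
8. S = 6 is even  true
9. Y − U = 12 − 19 = -7  true
10. max(4, 14, 12) = 14  true
11. W × Y = 4 × 12 = 48  true
12. gcd(12, 4) = 4  true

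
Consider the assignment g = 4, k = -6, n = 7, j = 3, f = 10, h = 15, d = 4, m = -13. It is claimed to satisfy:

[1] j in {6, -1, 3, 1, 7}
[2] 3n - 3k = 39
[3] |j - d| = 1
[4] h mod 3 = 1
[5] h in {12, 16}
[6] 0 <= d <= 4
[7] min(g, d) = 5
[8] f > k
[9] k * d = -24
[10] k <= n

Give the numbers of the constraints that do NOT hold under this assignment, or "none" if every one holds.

[1] j = 3 is in {6, -1, 3, 1, 7}  holds
[2] 3n - 3k = 3(7) - 3(-6) = 39  holds
[3] |3 - 4| = 1  holds
[4] 15 mod 3 = 0, not 1  fails
[5] h = 15 is not in {12, 16}  fails
[6] d = 4 lies in [0, 4]  holds
[7] min(4, 4) = 4, not 5  fails
[8] f = 10, k = -6; 10 > -6  holds
[9] k * d = -6 * 4 = -24  holds
[10] k = -6, n = 7; -6 ≤ 7  holds

Constraints 4, 5, 7 are violated.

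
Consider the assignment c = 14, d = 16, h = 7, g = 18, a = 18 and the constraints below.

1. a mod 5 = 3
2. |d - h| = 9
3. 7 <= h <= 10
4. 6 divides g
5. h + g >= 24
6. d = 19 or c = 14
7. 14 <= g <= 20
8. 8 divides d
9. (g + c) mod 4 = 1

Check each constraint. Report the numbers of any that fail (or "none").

Constraint 9 does not hold.

1. 18 mod 5 = 3 — holds.
2. |16 - 7| = 9 — holds.
3. h = 7 lies in [7, 10] — holds.
4. 18 / 6 = 3, so 6 divides 18 — holds.
5. h + g = 7 + 18 = 25; 25 ≥ 24 — holds.
6. d = 16 ≠ 19, but c = 14 = 14 (second disjunct) — holds.
7. g = 18 lies in [14, 20] — holds.
8. 16 / 8 = 2, so 8 divides 16 — holds.
9. g + c = 32; 32 mod 4 = 0, not 1 — fails.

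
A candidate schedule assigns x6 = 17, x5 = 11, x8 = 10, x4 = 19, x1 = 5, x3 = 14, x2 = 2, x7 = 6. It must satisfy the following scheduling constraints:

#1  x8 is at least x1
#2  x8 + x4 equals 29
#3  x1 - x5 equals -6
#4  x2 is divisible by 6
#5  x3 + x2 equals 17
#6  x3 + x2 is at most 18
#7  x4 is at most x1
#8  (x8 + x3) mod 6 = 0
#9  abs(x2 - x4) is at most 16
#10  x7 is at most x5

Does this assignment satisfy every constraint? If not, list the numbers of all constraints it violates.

#1 x8 = 10, x1 = 5; 10 ≥ 5 — holds.
#2 x8 + x4 = 10 + 19 = 29 — holds.
#3 x1 - x5 = 5 - 11 = -6 — holds.
#4 2 = 6*0 + 2, so 6 does not divide 2 — does not hold.
#5 x3 + x2 = 14 + 2 = 16, not 17 — does not hold.
#6 x3 + x2 = 14 + 2 = 16; 16 ≤ 18 — holds.
#7 x4 = 19, x1 = 5; 19 > 5 (want ≤) — does not hold.
#8 x8 + x3 = 24; 24 mod 6 = 0 — holds.
#9 abs(2 - 19) = 17; 17 > 16, exceeds bound 16 — does not hold.
#10 x7 = 6, x5 = 11; 6 ≤ 11 — holds.

The assignment fails constraints 4, 5, 7, and 9.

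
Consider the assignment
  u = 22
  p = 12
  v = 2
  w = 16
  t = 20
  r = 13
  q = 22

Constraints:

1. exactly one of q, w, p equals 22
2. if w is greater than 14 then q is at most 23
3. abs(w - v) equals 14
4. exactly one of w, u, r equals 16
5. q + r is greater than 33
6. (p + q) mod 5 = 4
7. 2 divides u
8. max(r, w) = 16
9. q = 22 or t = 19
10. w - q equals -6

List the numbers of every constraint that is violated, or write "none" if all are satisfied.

1. q=22, w=16, p=12; 1 of them equals 22 — holds.
2. w = 16 > 14, so we need q ≤ 23; q = 22 ≤ 23 — holds.
3. abs(16 - 2) = 14 — holds.
4. w=16, u=22, r=13; 1 of them equals 16 — holds.
5. q + r = 22 + 13 = 35; 35 > 33 — holds.
6. p + q = 34; 34 mod 5 = 4 — holds.
7. 22 / 2 = 11, so 2 divides 22 — holds.
8. max(13, 16) = 16 — holds.
9. q = 22 = 22 (first disjunct) — holds.
10. w - q = 16 - 22 = -6 — holds.

The assignment satisfies every constraint.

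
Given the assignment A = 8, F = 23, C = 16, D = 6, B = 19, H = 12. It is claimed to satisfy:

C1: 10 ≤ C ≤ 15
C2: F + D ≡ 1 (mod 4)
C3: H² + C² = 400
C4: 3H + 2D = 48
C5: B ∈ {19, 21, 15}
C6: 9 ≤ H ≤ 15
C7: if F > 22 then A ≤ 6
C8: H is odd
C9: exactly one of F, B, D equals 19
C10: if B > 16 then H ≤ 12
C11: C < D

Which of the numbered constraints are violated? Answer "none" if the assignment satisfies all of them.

Constraints 1, 7, 8, 11 do not hold.

C1: C = 16 is outside [10, 15] — does not hold.
C2: F + D = 29; 29 mod 4 = 1 — holds.
C3: H² + C² = 12² + 16² = 144 + 256 = 400 — holds.
C4: 3H + 2D = 3(12) + 2(6) = 48 — holds.
C5: B = 19 is in {19, 21, 15} — holds.
C6: H = 12 lies in [9, 15] — holds.
C7: F = 23 > 22, so we need A ≤ 6; but A = 8 > 6 — does not hold.
C8: H = 12 is even — does not hold.
C9: F=23, B=19, D=6; 1 of them equals 19 — holds.
C10: B = 19 > 16, so we need H ≤ 12; H = 12 ≤ 12 — holds.
C11: C = 16, D = 6; 16 ≥ 6 (want <) — does not hold.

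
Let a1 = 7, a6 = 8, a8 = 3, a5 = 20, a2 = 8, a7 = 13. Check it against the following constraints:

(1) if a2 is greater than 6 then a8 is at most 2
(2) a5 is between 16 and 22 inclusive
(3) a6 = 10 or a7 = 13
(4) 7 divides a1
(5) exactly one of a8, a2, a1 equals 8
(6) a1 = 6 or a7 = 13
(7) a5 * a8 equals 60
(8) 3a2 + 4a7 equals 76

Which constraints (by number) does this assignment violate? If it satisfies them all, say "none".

Constraint 1 does not hold.

(1) a2 = 8 > 6, so we need a8 ≤ 2; but a8 = 3 > 2 — does not hold.
(2) a5 = 20 lies in [16, 22] — holds.
(3) a6 = 8 ≠ 10, but a7 = 13 = 13 (second disjunct) — holds.
(4) 7 / 7 = 1, so 7 divides 7 — holds.
(5) a8=3, a2=8, a1=7; 1 of them equals 8 — holds.
(6) a1 = 7 ≠ 6, but a7 = 13 = 13 (second disjunct) — holds.
(7) a5 * a8 = 20 * 3 = 60 — holds.
(8) 3a2 + 4a7 = 3(8) + 4(13) = 76 — holds.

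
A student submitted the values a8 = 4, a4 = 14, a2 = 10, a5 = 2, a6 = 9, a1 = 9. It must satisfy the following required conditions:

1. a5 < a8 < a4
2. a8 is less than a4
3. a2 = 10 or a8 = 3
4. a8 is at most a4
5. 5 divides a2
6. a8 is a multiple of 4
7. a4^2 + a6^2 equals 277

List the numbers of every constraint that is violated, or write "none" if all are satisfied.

Yes — all constraints hold.

1. values 2 < 4 < 14 — OK.
2. a8 = 4, a4 = 14; 4 < 14 — OK.
3. a2 = 10 = 10 (first disjunct) — OK.
4. a8 = 4, a4 = 14; 4 ≤ 14 — OK.
5. 10 / 5 = 2, so 5 divides 10 — OK.
6. 4 / 4 = 1, so 4 divides 4 — OK.
7. a4^2 + a6^2 = 14^2 + 9^2 = 196 + 81 = 277 — OK.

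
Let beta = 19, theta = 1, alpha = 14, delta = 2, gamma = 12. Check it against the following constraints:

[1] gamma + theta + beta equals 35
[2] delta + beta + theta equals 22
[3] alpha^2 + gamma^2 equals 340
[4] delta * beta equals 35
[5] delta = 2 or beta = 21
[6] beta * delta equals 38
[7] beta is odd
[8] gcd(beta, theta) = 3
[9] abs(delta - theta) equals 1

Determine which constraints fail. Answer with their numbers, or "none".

Constraints 1, 4, and 8 are violated.

[1] gamma + theta + beta = 12 + 1 + 19 = 32, not 35 — does not hold.
[2] delta + beta + theta = 2 + 19 + 1 = 22 — holds.
[3] alpha^2 + gamma^2 = 14^2 + 12^2 = 196 + 144 = 340 — holds.
[4] delta * beta = 2 * 19 = 38, not 35 — does not hold.
[5] delta = 2 = 2 (first disjunct) — holds.
[6] beta * delta = 19 * 2 = 38 — holds.
[7] beta = 19 is odd — holds.
[8] gcd(19, 1) = 1, not 3 — does not hold.
[9] abs(2 - 1) = 1 — holds.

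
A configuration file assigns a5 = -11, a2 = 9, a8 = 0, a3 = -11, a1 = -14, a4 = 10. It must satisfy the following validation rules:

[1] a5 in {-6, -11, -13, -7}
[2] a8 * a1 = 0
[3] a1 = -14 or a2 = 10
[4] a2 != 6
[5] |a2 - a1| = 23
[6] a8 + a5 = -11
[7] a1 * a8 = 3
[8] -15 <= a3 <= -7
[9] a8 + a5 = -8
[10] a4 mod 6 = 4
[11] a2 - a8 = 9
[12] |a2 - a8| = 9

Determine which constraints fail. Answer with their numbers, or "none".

Constraints 7 and 9 are violated.

[1] a5 = -11 is in {-6, -11, -13, -7}  OK
[2] a8 * a1 = 0 * (-14) = 0  OK
[3] a1 = -14 = -14 (first disjunct)  OK
[4] a2 = 9, and 9 ≠ 6  OK
[5] |9 - (-14)| = 23  OK
[6] a8 + a5 = 0 + (-11) = -11  OK
[7] a1 * a8 = -14 * 0 = 0, not 3  FAIL
[8] a3 = -11 lies in [-15, -7]  OK
[9] a8 + a5 = 0 + (-11) = -11, not -8  FAIL
[10] 10 mod 6 = 4  OK
[11] a2 - a8 = 9 - 0 = 9  OK
[12] |9 - 0| = 9  OK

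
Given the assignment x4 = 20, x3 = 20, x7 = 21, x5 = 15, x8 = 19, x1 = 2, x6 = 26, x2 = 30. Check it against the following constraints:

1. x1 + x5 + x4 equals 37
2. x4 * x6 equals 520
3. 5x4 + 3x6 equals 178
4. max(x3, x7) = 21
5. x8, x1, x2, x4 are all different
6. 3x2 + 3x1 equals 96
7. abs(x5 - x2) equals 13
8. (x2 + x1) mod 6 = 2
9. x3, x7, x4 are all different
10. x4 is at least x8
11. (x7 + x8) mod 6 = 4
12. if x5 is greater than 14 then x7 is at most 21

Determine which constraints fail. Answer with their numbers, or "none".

1. x1 + x5 + x4 = 2 + 15 + 20 = 37  OK
2. x4 * x6 = 20 * 26 = 520  OK
3. 5x4 + 3x6 = 5(20) + 3(26) = 178  OK
4. max(20, 21) = 21  OK
5. values 19, 2, 30, 20 are pairwise distinct  OK
6. 3x2 + 3x1 = 3(30) + 3(2) = 96  OK
7. abs(15 - 30) = 15, not 13  FAIL
8. x2 + x1 = 32; 32 mod 6 = 2  OK
9. x3 = x4 = 20, not all different  FAIL
10. x4 = 20, x8 = 19; 20 ≥ 19  OK
11. x7 + x8 = 40; 40 mod 6 = 4  OK
12. x5 = 15 > 14, so we need x7 ≤ 21; x7 = 21 ≤ 21  OK

Violated: 7 and 9.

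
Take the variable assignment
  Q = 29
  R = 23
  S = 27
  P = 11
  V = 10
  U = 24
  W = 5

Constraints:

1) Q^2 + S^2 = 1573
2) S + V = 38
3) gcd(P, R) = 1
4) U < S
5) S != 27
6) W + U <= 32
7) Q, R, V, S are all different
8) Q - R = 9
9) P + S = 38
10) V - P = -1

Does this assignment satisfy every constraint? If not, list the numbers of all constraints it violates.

1) Q^2 + S^2 = 29^2 + 27^2 = 841 + 729 = 1570, not 1573 — violated.
2) S + V = 27 + 10 = 37, not 38 — violated.
3) gcd(11, 23) = 1 — OK.
4) U = 24, S = 27; 24 < 27 — OK.
5) S = 27, but 27 is required to differ — violated.
6) W + U = 5 + 24 = 29; 29 ≤ 32 — OK.
7) values 29, 23, 10, 27 are pairwise distinct — OK.
8) Q - R = 29 - 23 = 6, not 9 — violated.
9) P + S = 11 + 27 = 38 — OK.
10) V - P = 10 - 11 = -1 — OK.

Violated: 1, 2, 5, and 8.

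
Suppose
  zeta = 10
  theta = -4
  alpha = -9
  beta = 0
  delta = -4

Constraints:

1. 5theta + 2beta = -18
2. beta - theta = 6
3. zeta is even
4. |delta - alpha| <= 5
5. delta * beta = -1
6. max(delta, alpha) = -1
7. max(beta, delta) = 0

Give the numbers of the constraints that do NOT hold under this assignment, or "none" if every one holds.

Constraints 1, 2, 5, and 6 do not hold.

1. 5theta + 2beta = 5(-4) + 2(0) = -20, not -18 — violated.
2. beta - theta = 0 - (-4) = 4, not 6 — violated.
3. zeta = 10 is even — OK.
4. |-4 - (-9)| = 5; 5 ≤ 5 — OK.
5. delta * beta = -4 * 0 = 0, not -1 — violated.
6. max(-4, -9) = -4, not -1 — violated.
7. max(0, -4) = 0 — OK.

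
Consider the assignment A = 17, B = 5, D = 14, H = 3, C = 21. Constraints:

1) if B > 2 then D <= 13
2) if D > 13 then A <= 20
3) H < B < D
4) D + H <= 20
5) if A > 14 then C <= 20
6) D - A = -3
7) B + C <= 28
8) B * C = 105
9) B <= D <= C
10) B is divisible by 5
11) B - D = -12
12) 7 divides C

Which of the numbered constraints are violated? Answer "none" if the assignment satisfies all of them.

Constraints 1, 5, 11 are violated.

1) B = 5 > 2, so we need D ≤ 13; but D = 14 > 13  ✘
2) D = 14 > 13, so we need A ≤ 20; A = 17 ≤ 20  ✔
3) values 3 < 5 < 14  ✔
4) D + H = 14 + 3 = 17; 17 ≤ 20  ✔
5) A = 17 > 14, so we need C ≤ 20; but C = 21 > 20  ✘
6) D - A = 14 - 17 = -3  ✔
7) B + C = 5 + 21 = 26; 26 ≤ 28  ✔
8) B * C = 5 * 21 = 105  ✔
9) values 5 <= 14 <= 21  ✔
10) 5 / 5 = 1, so 5 divides 5  ✔
11) B - D = 5 - 14 = -9, not -12  ✘
12) 21 / 7 = 3, so 7 divides 21  ✔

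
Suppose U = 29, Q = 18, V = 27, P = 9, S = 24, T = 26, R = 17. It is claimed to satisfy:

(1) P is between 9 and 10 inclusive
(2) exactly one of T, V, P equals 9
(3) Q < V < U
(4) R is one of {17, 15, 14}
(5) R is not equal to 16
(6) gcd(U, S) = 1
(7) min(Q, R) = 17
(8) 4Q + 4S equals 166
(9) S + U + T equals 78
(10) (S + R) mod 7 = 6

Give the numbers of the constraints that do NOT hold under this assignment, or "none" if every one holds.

Constraints 8 and 9 are violated.

(1) P = 9 lies in [9, 10] — OK.
(2) T=26, V=27, P=9; 1 of them equals 9 — OK.
(3) values 18 < 27 < 29 — OK.
(4) R = 17 is in {17, 15, 14} — OK.
(5) R = 17, and 17 ≠ 16 — OK.
(6) gcd(29, 24) = 1 — OK.
(7) min(18, 17) = 17 — OK.
(8) 4Q + 4S = 4(18) + 4(24) = 168, not 166 — violated.
(9) S + U + T = 24 + 29 + 26 = 79, not 78 — violated.
(10) S + R = 41; 41 mod 7 = 6 — OK.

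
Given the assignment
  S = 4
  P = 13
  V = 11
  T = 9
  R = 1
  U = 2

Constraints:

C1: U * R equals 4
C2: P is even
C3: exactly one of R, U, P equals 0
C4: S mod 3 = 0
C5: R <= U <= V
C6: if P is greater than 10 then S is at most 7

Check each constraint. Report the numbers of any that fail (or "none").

Violated: 1, 2, 3, and 4.

C1: U * R = 2 * 1 = 2, not 4 — violated.
C2: P = 13 is odd — violated.
C3: R=1, U=2, P=13; 0 of them equal 0, not exactly one — violated.
C4: 4 mod 3 = 1, not 0 — violated.
C5: values 1 <= 2 <= 11 — satisfied.
C6: P = 13 > 10, so we need S ≤ 7; S = 4 ≤ 7 — satisfied.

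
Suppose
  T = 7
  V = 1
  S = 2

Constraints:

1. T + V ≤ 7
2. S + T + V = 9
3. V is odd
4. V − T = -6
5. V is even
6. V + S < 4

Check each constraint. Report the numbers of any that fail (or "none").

Violated: 1, 2, 5.

1. T + V = 7 + 1 = 8; 8 > 7, bound 7 not met — violated.
2. S + T + V = 2 + 7 + 1 = 10, not 9 — violated.
3. V = 1 is odd — OK.
4. V − T = 1 − 7 = -6 — OK.
5. V = 1 is odd — violated.
6. V + S = 1 + 2 = 3; 3 < 4 — OK.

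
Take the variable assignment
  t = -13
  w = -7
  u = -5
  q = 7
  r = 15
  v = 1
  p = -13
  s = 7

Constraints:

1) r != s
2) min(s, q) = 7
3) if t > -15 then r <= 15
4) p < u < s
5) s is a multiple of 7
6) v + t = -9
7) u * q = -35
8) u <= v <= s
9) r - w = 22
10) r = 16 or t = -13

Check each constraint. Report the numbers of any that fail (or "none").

1) r = 15, s = 7; distinct  true
2) min(7, 7) = 7  true
3) t = -13 > -15, so we need r ≤ 15; r = 15 ≤ 15  true
4) values -13 < -5 < 7  true
5) 7 / 7 = 1, so 7 divides 7  true
6) v + t = 1 + (-13) = -12, not -9  false
7) u * q = -5 * 7 = -35  true
8) values -5 <= 1 <= 7  true
9) r - w = 15 - (-7) = 22  true
10) r = 15 ≠ 16, but t = -13 = -13 (second disjunct)  true

Violated: 6.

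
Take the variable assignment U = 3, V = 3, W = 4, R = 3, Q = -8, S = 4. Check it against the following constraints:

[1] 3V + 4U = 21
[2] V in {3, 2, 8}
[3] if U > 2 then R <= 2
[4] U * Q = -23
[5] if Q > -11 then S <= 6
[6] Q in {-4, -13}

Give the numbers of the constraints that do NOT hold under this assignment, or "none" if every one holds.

Constraints 3, 4, 6 are violated.

[1] 3V + 4U = 3(3) + 4(3) = 21  true
[2] V = 3 is in {3, 2, 8}  true
[3] U = 3 > 2, so we need R ≤ 2; but R = 3 > 2  false
[4] U * Q = 3 * (-8) = -24, not -23  false
[5] Q = -8 > -11, so we need S ≤ 6; S = 4 ≤ 6  true
[6] Q = -8 is not in {-4, -13}  false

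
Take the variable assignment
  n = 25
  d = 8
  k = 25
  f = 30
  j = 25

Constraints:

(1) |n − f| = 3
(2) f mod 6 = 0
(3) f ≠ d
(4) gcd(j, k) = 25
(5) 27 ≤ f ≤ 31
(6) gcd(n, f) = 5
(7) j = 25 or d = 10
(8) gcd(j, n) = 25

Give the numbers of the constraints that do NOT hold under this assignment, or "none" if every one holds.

Constraint 1 is violated.

(1) |25 − 30| = 5, not 3 — violated.
(2) 30 mod 6 = 0 — satisfied.
(3) f = 30, d = 8; distinct — satisfied.
(4) gcd(25, 25) = 25 — satisfied.
(5) f = 30 lies in [27, 31] — satisfied.
(6) gcd(25, 30) = 5 — satisfied.
(7) j = 25 = 25 (first disjunct) — satisfied.
(8) gcd(25, 25) = 25 — satisfied.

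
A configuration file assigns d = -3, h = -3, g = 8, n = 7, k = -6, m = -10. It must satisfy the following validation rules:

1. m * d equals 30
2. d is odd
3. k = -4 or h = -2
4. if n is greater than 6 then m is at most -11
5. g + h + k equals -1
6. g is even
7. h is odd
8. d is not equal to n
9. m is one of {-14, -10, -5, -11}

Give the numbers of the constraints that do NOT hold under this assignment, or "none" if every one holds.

1. m * d = -10 * (-3) = 30 — satisfied.
2. d = -3 is odd — satisfied.
3. k = -6 ≠ -4 and h = -3 ≠ -2; both disjuncts false — violated.
4. n = 7 > 6, so we need m ≤ -11; but m = -10 > -11 — violated.
5. g + h + k = 8 + (-3) + (-6) = -1 — satisfied.
6. g = 8 is even — satisfied.
7. h = -3 is odd — satisfied.
8. d = -3, n = 7; distinct — satisfied.
9. m = -10 is in {-14, -10, -5, -11} — satisfied.

Violated: 3, 4.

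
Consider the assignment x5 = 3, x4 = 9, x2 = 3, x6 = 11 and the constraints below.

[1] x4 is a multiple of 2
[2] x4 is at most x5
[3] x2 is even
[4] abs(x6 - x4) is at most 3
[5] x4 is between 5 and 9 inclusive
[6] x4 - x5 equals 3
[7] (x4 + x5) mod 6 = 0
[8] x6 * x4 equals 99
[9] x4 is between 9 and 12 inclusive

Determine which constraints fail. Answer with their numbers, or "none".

Constraints 1, 2, 3, and 6 do not hold.

[1] 9 = 2*4 + 1, so 2 does not divide 9 — violated.
[2] x4 = 9, x5 = 3; 9 > 3 (want ≤) — violated.
[3] x2 = 3 is odd — violated.
[4] abs(11 - 9) = 2; 2 ≤ 3 — satisfied.
[5] x4 = 9 lies in [5, 9] — satisfied.
[6] x4 - x5 = 9 - 3 = 6, not 3 — violated.
[7] x4 + x5 = 12; 12 mod 6 = 0 — satisfied.
[8] x6 * x4 = 11 * 9 = 99 — satisfied.
[9] x4 = 9 lies in [9, 12] — satisfied.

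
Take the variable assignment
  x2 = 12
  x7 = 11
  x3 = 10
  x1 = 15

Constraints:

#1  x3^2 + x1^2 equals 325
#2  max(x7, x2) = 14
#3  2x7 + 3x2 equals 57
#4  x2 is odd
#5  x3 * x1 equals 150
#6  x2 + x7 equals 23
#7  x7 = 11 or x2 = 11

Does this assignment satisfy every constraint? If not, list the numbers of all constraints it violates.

#1 x3^2 + x1^2 = 10^2 + 15^2 = 100 + 225 = 325  OK
#2 max(11, 12) = 12, not 14  FAIL
#3 2x7 + 3x2 = 2(11) + 3(12) = 58, not 57  FAIL
#4 x2 = 12 is even  FAIL
#5 x3 * x1 = 10 * 15 = 150  OK
#6 x2 + x7 = 12 + 11 = 23  OK
#7 x7 = 11 = 11 (first disjunct)  OK

Constraints 2, 3, 4 do not hold.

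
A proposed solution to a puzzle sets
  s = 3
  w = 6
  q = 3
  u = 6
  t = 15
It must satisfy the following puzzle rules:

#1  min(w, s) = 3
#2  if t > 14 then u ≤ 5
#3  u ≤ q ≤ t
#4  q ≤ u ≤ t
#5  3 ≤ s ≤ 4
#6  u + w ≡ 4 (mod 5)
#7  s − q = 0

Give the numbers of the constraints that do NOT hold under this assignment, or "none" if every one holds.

No — constraints 2, 3, and 6 are not satisfied.

#1 min(6, 3) = 3 — holds.
#2 t = 15 > 14, so we need u ≤ 5; but u = 6 > 5 — fails.
#3 values 6, 3, 15; u = 6 is not ≤ q = 3 — fails.
#4 values 3 ≤ 6 ≤ 15 — holds.
#5 s = 3 lies in [3, 4] — holds.
#6 u + w = 12; 12 mod 5 = 2, not 4 — fails.
#7 s − q = 3 − 3 = 0 — holds.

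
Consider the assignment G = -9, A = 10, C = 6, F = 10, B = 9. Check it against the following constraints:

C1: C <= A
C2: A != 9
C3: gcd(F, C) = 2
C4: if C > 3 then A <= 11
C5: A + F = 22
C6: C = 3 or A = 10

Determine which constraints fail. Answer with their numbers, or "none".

C1: C = 6, A = 10; 6 ≤ 10 — OK.
C2: A = 10, and 10 ≠ 9 — OK.
C3: gcd(10, 6) = 2 — OK.
C4: C = 6 > 3, so we need A ≤ 11; A = 10 ≤ 11 — OK.
C5: A + F = 10 + 10 = 20, not 22 — violated.
C6: C = 6 ≠ 3, but A = 10 = 10 (second disjunct) — OK.

Constraint 5 is violated.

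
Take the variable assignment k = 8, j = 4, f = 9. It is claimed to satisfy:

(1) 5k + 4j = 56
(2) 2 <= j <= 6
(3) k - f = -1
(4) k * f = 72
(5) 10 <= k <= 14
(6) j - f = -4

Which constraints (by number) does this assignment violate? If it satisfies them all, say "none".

(1) 5k + 4j = 5(8) + 4(4) = 56 — holds.
(2) j = 4 lies in [2, 6] — holds.
(3) k - f = 8 - 9 = -1 — holds.
(4) k * f = 8 * 9 = 72 — holds.
(5) k = 8 is outside [10, 14] — fails.
(6) j - f = 4 - 9 = -5, not -4 — fails.

No — constraints 5 and 6 are not satisfied.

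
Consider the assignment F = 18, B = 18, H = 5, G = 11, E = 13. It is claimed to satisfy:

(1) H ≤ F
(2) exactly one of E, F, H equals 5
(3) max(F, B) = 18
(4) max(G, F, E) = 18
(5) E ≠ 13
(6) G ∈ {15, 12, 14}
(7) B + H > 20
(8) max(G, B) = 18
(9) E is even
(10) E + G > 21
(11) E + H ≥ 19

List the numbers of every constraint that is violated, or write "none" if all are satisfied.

Constraints 5, 6, 9, and 11 are violated.

(1) H = 5, F = 18; 5 ≤ 18 — holds.
(2) E=13, F=18, H=5; 1 of them equals 5 — holds.
(3) max(18, 18) = 18 — holds.
(4) max(11, 18, 13) = 18 — holds.
(5) E = 13, but 13 is required to differ — does not hold.
(6) G = 11 is not in {15, 12, 14} — does not hold.
(7) B + H = 18 + 5 = 23; 23 > 20 — holds.
(8) max(11, 18) = 18 — holds.
(9) E = 13 is odd — does not hold.
(10) E + G = 13 + 11 = 24; 24 > 21 — holds.
(11) E + H = 13 + 5 = 18; 18 < 19, bound 19 not met — does not hold.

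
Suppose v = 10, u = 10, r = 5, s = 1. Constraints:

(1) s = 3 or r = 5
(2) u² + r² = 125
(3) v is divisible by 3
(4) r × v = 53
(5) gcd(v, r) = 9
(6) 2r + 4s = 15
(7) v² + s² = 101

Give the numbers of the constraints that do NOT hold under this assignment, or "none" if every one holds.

(1) s = 1 ≠ 3, but r = 5 = 5 (second disjunct) — holds.
(2) u² + r² = 10² + 5² = 100 + 25 = 125 — holds.
(3) 10 = 3×3 + 1, so 3 does not divide 10 — does not hold.
(4) r × v = 5 × 10 = 50, not 53 — does not hold.
(5) gcd(10, 5) = 5, not 9 — does not hold.
(6) 2r + 4s = 2(5) + 4(1) = 14, not 15 — does not hold.
(7) v² + s² = 10² + 1² = 100 + 1 = 101 — holds.

Violated: 3, 4, 5, 6.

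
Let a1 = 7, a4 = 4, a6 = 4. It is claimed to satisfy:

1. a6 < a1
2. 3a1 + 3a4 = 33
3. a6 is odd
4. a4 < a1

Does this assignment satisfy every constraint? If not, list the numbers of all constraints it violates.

The assignment fails constraint 3.

1. a6 = 4, a1 = 7; 4 < 7 — satisfied.
2. 3a1 + 3a4 = 3(7) + 3(4) = 33 — satisfied.
3. a6 = 4 is even — violated.
4. a4 = 4, a1 = 7; 4 < 7 — satisfied.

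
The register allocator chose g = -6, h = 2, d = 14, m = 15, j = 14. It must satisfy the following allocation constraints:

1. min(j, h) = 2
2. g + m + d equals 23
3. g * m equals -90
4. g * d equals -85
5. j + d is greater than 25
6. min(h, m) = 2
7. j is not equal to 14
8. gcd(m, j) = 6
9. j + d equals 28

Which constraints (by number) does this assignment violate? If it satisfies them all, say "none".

No — constraints 4, 7, 8 are not satisfied.

1. min(14, 2) = 2  ✓
2. g + m + d = -6 + 15 + 14 = 23  ✓
3. g * m = -6 * 15 = -90  ✓
4. g * d = -6 * 14 = -84, not -85  ✗
5. j + d = 14 + 14 = 28; 28 > 25  ✓
6. min(2, 15) = 2  ✓
7. j = 14, but 14 is required to differ  ✗
8. gcd(15, 14) = 1, not 6  ✗
9. j + d = 14 + 14 = 28  ✓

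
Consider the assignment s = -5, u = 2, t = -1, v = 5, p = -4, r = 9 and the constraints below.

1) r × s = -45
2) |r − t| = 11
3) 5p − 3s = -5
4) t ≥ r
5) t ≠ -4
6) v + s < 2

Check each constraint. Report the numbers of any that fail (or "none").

Constraints 2 and 4 do not hold.

1) r × s = 9 × (-5) = -45  ✓
2) |9 − (-1)| = 10, not 11  ✗
3) 5p − 3s = 5(-4) − 3(-5) = -5  ✓
4) t = -1, r = 9; -1 < 9 (want ≥)  ✗
5) t = -1, and -1 ≠ -4  ✓
6) v + s = 5 + (-5) = 0; 0 < 2  ✓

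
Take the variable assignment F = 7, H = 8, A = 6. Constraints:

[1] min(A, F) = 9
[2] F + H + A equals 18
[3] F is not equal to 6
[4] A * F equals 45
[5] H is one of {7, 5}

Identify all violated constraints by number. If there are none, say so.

[1] min(6, 7) = 6, not 9 — violated.
[2] F + H + A = 7 + 8 + 6 = 21, not 18 — violated.
[3] F = 7, and 7 ≠ 6 — satisfied.
[4] A * F = 6 * 7 = 42, not 45 — violated.
[5] H = 8 is not in {7, 5} — violated.

Constraints 1, 2, 4, 5 are violated.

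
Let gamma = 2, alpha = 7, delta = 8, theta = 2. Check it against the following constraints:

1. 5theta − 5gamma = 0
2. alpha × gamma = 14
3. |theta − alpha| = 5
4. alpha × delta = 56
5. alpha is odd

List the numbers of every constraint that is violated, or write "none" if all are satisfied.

1. 5theta − 5gamma = 5(2) − 5(2) = 0  yes
2. alpha × gamma = 7 × 2 = 14  yes
3. |2 − 7| = 5  yes
4. alpha × delta = 7 × 8 = 56  yes
5. alpha = 7 is odd  yes

All constraints are satisfied.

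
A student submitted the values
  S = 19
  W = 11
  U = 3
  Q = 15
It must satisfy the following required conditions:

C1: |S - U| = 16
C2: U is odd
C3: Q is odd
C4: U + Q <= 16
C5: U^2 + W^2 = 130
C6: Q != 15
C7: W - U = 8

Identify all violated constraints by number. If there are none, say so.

C1: |19 - 3| = 16 — OK.
C2: U = 3 is odd — OK.
C3: Q = 15 is odd — OK.
C4: U + Q = 3 + 15 = 18; 18 > 16, bound 16 not met — violated.
C5: U^2 + W^2 = 3^2 + 11^2 = 9 + 121 = 130 — OK.
C6: Q = 15, but 15 is required to differ — violated.
C7: W - U = 11 - 3 = 8 — OK.

Violated: 4, 6.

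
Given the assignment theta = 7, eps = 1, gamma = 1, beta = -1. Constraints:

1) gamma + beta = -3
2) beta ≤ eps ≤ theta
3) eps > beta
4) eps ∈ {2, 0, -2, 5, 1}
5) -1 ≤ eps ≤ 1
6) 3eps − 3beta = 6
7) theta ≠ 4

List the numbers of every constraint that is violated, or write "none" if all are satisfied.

Constraint 1 is violated.

1) gamma + beta = 1 + (-1) = 0, not -3 — violated.
2) values -1 ≤ 1 ≤ 7 — satisfied.
3) eps = 1, beta = -1; 1 > -1 — satisfied.
4) eps = 1 is in {2, 0, -2, 5, 1} — satisfied.
5) eps = 1 lies in [-1, 1] — satisfied.
6) 3eps − 3beta = 3(1) − 3(-1) = 6 — satisfied.
7) theta = 7, and 7 ≠ 4 — satisfied.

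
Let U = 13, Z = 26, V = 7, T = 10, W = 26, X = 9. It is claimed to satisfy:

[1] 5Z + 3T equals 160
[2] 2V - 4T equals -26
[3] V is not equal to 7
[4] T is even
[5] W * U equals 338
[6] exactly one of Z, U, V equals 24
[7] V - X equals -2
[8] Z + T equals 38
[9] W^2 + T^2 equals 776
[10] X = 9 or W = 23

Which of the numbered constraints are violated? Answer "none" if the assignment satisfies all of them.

[1] 5Z + 3T = 5(26) + 3(10) = 160 — holds.
[2] 2V - 4T = 2(7) - 4(10) = -26 — holds.
[3] V = 7, but 7 is required to differ — fails.
[4] T = 10 is even — holds.
[5] W * U = 26 * 13 = 338 — holds.
[6] Z=26, U=13, V=7; 0 of them equal 24, not exactly one — fails.
[7] V - X = 7 - 9 = -2 — holds.
[8] Z + T = 26 + 10 = 36, not 38 — fails.
[9] W^2 + T^2 = 26^2 + 10^2 = 676 + 100 = 776 — holds.
[10] X = 9 = 9 (first disjunct) — holds.

Constraints 3, 6, and 8 do not hold.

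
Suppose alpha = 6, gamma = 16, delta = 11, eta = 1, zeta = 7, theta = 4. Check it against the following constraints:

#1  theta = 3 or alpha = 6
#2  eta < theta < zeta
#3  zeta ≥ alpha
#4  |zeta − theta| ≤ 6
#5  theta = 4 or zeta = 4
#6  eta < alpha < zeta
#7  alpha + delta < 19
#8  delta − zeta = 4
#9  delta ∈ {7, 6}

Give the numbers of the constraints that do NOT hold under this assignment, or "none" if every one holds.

#1 theta = 4 ≠ 3, but alpha = 6 = 6 (second disjunct)  holds
#2 values 1 < 4 < 7  holds
#3 zeta = 7, alpha = 6; 7 ≥ 6  holds
#4 |7 − 4| = 3; 3 ≤ 6  holds
#5 theta = 4 = 4 (first disjunct)  holds
#6 values 1 < 6 < 7  holds
#7 alpha + delta = 6 + 11 = 17; 17 < 19  holds
#8 delta − zeta = 11 − 7 = 4  holds
#9 delta = 11 is not in {7, 6}  fails

Constraint 9 is violated.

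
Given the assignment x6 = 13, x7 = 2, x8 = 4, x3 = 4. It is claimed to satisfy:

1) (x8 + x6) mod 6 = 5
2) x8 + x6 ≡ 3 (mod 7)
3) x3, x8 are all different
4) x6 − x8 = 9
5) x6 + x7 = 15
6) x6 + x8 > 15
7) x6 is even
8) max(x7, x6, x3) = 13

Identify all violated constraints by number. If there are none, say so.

1) x8 + x6 = 17; 17 mod 6 = 5  yes
2) x8 + x6 = 17; 17 mod 7 = 3  yes
3) x3 = x8 = 4, not all different  no
4) x6 − x8 = 13 − 4 = 9  yes
5) x6 + x7 = 13 + 2 = 15  yes
6) x6 + x8 = 13 + 4 = 17; 17 > 15  yes
7) x6 = 13 is odd  no
8) max(2, 13, 4) = 13  yes

Constraints 3, 7 do not hold.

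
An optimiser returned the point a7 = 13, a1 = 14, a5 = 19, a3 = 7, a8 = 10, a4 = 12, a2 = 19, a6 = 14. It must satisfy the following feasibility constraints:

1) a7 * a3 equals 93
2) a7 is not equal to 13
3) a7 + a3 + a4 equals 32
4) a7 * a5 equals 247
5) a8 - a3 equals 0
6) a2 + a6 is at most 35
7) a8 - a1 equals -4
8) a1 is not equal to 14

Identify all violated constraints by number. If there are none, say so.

Violated: 1, 2, 5, 8.

1) a7 * a3 = 13 * 7 = 91, not 93 — does not hold.
2) a7 = 13, but 13 is required to differ — does not hold.
3) a7 + a3 + a4 = 13 + 7 + 12 = 32 — holds.
4) a7 * a5 = 13 * 19 = 247 — holds.
5) a8 - a3 = 10 - 7 = 3, not 0 — does not hold.
6) a2 + a6 = 19 + 14 = 33; 33 ≤ 35 — holds.
7) a8 - a1 = 10 - 14 = -4 — holds.
8) a1 = 14, but 14 is required to differ — does not hold.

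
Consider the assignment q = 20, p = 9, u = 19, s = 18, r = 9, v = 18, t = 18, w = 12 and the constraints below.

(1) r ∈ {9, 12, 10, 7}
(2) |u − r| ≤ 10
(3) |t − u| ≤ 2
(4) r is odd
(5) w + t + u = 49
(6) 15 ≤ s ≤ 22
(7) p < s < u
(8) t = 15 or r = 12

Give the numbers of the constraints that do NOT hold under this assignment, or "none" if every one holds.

Violated: 8.

(1) r = 9 is in {9, 12, 10, 7} — OK.
(2) |19 − 9| = 10; 10 ≤ 10 — OK.
(3) |18 − 19| = 1; 1 ≤ 2 — OK.
(4) r = 9 is odd — OK.
(5) w + t + u = 12 + 18 + 19 = 49 — OK.
(6) s = 18 lies in [15, 22] — OK.
(7) values 9 < 18 < 19 — OK.
(8) t = 18 ≠ 15 and r = 9 ≠ 12; both disjuncts false — violated.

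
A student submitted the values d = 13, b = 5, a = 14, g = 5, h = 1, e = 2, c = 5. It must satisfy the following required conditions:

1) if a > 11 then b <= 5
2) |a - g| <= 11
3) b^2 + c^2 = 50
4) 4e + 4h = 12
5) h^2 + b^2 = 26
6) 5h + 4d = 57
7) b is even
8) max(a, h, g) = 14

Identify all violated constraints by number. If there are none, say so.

Violated: 7.

1) a = 14 > 11, so we need b ≤ 5; b = 5 ≤ 5 — holds.
2) |14 - 5| = 9; 9 ≤ 11 — holds.
3) b^2 + c^2 = 5^2 + 5^2 = 25 + 25 = 50 — holds.
4) 4e + 4h = 4(2) + 4(1) = 12 — holds.
5) h^2 + b^2 = 1^2 + 5^2 = 1 + 25 = 26 — holds.
6) 5h + 4d = 5(1) + 4(13) = 57 — holds.
7) b = 5 is odd — fails.
8) max(14, 1, 5) = 14 — holds.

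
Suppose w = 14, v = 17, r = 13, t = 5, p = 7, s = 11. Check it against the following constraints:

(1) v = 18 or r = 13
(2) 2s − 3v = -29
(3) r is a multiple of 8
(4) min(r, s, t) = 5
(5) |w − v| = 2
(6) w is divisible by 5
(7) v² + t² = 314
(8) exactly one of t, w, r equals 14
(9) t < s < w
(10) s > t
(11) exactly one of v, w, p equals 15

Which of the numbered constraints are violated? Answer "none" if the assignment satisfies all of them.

(1) v = 17 ≠ 18, but r = 13 = 13 (second disjunct) — satisfied.
(2) 2s − 3v = 2(11) − 3(17) = -29 — satisfied.
(3) 13 = 8×1 + 5, so 8 does not divide 13 — violated.
(4) min(13, 11, 5) = 5 — satisfied.
(5) |14 − 17| = 3, not 2 — violated.
(6) 14 = 5×2 + 4, so 5 does not divide 14 — violated.
(7) v² + t² = 17² + 5² = 289 + 25 = 314 — satisfied.
(8) t=5, w=14, r=13; 1 of them equals 14 — satisfied.
(9) values 5 < 11 < 14 — satisfied.
(10) s = 11, t = 5; 11 > 5 — satisfied.
(11) v=17, w=14, p=7; 0 of them equal 15, not exactly one — violated.

No — constraints 3, 5, 6, and 11 are not satisfied.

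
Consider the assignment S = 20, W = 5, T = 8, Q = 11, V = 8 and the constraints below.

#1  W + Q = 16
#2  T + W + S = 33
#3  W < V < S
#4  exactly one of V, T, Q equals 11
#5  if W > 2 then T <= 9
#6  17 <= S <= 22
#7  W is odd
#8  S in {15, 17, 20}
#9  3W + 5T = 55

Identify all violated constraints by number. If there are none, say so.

All constraints are satisfied.

#1 W + Q = 5 + 11 = 16 — holds.
#2 T + W + S = 8 + 5 + 20 = 33 — holds.
#3 values 5 < 8 < 20 — holds.
#4 V=8, T=8, Q=11; 1 of them equals 11 — holds.
#5 W = 5 > 2, so we need T ≤ 9; T = 8 ≤ 9 — holds.
#6 S = 20 lies in [17, 22] — holds.
#7 W = 5 is odd — holds.
#8 S = 20 is in {15, 17, 20} — holds.
#9 3W + 5T = 3(5) + 5(8) = 55 — holds.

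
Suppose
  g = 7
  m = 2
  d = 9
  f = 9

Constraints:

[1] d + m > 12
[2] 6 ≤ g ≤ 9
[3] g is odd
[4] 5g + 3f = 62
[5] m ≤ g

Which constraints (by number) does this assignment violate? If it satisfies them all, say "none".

Constraint 1 is violated.

[1] d + m = 9 + 2 = 11; 11 ≤ 12, bound 12 not met — violated.
[2] g = 7 lies in [6, 9] — satisfied.
[3] g = 7 is odd — satisfied.
[4] 5g + 3f = 5(7) + 3(9) = 62 — satisfied.
[5] m = 2, g = 7; 2 ≤ 7 — satisfied.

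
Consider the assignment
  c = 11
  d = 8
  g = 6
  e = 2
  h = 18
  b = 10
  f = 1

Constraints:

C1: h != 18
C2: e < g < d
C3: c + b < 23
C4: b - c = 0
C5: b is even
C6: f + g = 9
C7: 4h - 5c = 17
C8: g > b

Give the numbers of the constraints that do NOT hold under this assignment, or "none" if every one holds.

Constraints 1, 4, 6, 8 are violated.

C1: h = 18, but 18 is required to differ — violated.
C2: values 2 < 6 < 8 — OK.
C3: c + b = 11 + 10 = 21; 21 < 23 — OK.
C4: b - c = 10 - 11 = -1, not 0 — violated.
C5: b = 10 is even — OK.
C6: f + g = 1 + 6 = 7, not 9 — violated.
C7: 4h - 5c = 4(18) - 5(11) = 17 — OK.
C8: g = 6, b = 10; 6 ≤ 10 (want >) — violated.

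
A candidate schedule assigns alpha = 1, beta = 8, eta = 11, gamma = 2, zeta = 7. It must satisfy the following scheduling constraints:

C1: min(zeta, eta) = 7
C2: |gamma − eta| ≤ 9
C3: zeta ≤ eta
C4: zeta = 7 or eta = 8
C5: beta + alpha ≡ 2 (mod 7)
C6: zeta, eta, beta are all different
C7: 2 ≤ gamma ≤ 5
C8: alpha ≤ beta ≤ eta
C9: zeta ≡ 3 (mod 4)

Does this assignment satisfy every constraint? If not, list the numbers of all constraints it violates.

C1: min(7, 11) = 7  ✔
C2: |2 − 11| = 9; 9 ≤ 9  ✔
C3: zeta = 7, eta = 11; 7 ≤ 11  ✔
C4: zeta = 7 = 7 (first disjunct)  ✔
C5: beta + alpha = 9; 9 mod 7 = 2  ✔
C6: values 7, 11, 8 are pairwise distinct  ✔
C7: gamma = 2 lies in [2, 5]  ✔
C8: values 1 ≤ 8 ≤ 11  ✔
C9: 7 mod 4 = 3  ✔

None — every constraint holds.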